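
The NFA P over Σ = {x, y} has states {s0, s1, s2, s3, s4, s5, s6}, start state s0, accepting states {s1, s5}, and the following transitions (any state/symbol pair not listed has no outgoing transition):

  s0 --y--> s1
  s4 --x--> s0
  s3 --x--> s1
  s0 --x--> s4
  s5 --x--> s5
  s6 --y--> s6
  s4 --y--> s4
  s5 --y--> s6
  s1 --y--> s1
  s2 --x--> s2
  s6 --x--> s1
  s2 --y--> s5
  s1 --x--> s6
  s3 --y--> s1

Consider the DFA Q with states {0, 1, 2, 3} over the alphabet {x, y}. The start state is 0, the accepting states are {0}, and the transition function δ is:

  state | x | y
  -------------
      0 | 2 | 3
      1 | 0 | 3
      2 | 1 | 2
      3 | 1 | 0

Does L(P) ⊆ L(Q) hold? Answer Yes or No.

No

The string y is in L(P) but not in L(Q).
So L(P) ⊄ L(Q).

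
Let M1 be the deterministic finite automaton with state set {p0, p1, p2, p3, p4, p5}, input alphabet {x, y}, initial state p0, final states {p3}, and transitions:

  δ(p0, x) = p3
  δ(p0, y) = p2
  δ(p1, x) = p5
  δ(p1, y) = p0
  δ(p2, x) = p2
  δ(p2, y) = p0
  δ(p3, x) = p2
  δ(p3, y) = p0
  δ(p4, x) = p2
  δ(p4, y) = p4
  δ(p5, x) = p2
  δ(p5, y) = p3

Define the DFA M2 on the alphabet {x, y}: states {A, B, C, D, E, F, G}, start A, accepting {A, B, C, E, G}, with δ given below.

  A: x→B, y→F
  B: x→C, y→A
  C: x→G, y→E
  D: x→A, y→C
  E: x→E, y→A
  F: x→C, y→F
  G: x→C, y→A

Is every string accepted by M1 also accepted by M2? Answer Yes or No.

Exploring the product automaton M1 × M2 from the start pair (p0, A), following both machines on each input symbol, reaches 12 state pairs: (p0, A), (p3, B), (p2, F), (p2, C), (p0, F), (p2, G), (p0, E), (p3, C), (p3, E), (p2, A), (p2, E), (p2, B).
M1 accepts in {p3} and M2 accepts in {A, B, C, E, G}. The reachable pairs whose M1-component is accepting are (p3, B), (p3, C), (p3, E); in each of them the M2-component is accepting too, so the product for L(M1) \ L(M2) (M1-component accepting, M2-component rejecting) has no reachable accepting pair and the difference is empty.
Hence every string in L(M1) is also in L(M2).

Yes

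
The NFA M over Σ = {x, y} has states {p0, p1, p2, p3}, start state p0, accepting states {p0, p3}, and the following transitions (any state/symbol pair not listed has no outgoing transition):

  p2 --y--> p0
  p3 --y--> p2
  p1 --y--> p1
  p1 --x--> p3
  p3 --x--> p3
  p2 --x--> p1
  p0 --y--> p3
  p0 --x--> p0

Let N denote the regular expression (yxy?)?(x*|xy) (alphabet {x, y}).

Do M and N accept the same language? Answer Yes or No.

The string y is accepted by M but rejected by N.
So L(M) ≠ L(N).

No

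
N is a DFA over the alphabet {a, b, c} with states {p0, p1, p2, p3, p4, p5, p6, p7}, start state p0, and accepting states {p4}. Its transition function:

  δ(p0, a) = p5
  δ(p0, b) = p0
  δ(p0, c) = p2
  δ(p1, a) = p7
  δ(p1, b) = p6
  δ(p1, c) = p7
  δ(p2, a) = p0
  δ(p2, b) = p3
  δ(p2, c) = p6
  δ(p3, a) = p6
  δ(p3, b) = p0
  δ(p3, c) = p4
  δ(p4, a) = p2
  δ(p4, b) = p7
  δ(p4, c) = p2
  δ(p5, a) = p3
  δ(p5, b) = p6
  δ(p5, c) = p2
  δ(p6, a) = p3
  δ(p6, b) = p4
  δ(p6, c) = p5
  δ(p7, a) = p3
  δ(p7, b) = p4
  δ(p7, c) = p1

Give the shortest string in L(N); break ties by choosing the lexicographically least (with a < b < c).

A breadth-first search from p0 reaches an accepting state first via the path p0 → p5 → p3 → p4 on input aac.
No string of length < 3 is accepted (BFS exhausts all shorter strings without reaching an accepting state), and aac is the lexicographically least accepting string of length 3.

aac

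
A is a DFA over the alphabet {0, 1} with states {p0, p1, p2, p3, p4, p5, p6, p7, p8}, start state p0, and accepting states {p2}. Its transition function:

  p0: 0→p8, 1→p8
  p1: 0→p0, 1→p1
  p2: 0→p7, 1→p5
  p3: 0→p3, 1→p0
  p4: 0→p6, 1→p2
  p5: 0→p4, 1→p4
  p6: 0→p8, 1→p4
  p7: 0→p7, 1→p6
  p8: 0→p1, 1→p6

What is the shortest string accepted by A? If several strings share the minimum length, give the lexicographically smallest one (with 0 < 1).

0111

A breadth-first search from p0 reaches an accepting state first via the path p0 → p8 → p6 → p4 → p2 on input 0111.
No string of length < 4 is accepted (BFS exhausts all shorter strings without reaching an accepting state), and 0111 is the lexicographically least accepting string of length 4.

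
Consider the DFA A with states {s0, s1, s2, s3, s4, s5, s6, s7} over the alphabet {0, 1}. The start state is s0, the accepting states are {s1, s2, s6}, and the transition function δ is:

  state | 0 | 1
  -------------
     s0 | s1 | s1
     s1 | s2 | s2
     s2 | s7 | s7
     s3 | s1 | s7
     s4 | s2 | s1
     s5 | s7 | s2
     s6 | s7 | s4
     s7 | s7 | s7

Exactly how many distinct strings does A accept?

The useful subgraph on states {s0, s1, s2} is acyclic, so L(A) is finite; the longest accepting path visits 3 useful states, giving maximum string length 2.
Counting accepting paths from s0 by length: 2 of length 1, 4 of length 2. Total 6.

6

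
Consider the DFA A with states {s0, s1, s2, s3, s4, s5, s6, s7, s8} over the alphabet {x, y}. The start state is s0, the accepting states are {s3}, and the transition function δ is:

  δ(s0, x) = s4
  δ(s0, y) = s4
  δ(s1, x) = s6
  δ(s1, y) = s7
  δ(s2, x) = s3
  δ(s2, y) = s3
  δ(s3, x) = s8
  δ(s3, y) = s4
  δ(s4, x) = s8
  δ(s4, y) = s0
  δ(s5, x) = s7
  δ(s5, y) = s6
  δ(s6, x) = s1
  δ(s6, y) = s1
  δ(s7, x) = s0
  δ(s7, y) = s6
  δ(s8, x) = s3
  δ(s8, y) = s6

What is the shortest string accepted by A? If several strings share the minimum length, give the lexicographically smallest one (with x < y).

A breadth-first search from s0 reaches an accepting state first via the path s0 → s4 → s8 → s3 on input xxx.
No string of length < 3 is accepted (BFS exhausts all shorter strings without reaching an accepting state), and xxx is the lexicographically least accepting string of length 3.

xxx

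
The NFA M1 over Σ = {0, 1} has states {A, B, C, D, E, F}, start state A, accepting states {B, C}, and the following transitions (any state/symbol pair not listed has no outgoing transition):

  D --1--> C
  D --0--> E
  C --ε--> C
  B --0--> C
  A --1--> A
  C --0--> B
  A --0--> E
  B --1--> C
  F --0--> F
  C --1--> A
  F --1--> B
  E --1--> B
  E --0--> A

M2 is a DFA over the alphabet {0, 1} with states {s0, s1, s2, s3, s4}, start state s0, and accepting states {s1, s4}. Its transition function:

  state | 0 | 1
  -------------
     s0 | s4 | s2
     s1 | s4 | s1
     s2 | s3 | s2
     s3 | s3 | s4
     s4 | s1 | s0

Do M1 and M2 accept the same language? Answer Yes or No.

The string 01 is accepted by M1 but rejected by M2.
So L(M1) ≠ L(M2).

No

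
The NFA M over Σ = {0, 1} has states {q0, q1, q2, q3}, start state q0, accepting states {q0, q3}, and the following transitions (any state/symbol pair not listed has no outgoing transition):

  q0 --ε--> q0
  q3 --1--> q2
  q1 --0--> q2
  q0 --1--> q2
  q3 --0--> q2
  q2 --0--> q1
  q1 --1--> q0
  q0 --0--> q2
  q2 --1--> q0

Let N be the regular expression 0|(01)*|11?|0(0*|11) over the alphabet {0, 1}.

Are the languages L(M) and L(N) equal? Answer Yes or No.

The string 001 is accepted by M but rejected by N.
So L(M) ≠ L(N).

No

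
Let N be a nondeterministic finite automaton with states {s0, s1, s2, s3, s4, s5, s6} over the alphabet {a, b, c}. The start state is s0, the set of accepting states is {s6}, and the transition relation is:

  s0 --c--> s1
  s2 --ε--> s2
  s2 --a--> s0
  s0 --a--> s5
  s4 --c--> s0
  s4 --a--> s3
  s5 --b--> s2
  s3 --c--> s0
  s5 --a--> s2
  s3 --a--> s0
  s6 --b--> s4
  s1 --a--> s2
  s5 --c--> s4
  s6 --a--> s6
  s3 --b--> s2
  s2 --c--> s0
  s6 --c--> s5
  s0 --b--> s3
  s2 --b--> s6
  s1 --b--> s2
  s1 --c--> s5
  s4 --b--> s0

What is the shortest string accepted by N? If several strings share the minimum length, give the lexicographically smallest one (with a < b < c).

aab

A breadth-first search from s0 reaches an accepting state first via the path s0 → s5 → s2 → s6 on input aab.
No string of length < 3 is accepted (BFS exhausts all shorter strings without reaching an accepting state), and aab is the lexicographically least accepting string of length 3.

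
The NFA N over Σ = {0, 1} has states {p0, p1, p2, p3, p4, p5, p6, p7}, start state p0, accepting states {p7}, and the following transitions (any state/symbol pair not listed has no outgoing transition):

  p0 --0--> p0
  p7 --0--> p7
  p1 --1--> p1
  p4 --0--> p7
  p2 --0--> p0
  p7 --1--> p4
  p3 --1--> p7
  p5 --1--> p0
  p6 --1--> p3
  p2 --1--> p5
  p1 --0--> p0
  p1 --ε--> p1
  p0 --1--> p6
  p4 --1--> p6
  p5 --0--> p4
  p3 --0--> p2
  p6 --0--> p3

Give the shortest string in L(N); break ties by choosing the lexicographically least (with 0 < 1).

A breadth-first search from p0 reaches an accepting state first via the path p0 → p6 → p3 → p7 on input 101.
No string of length < 3 is accepted (BFS exhausts all shorter strings without reaching an accepting state), and 101 is the lexicographically least accepting string of length 3.

101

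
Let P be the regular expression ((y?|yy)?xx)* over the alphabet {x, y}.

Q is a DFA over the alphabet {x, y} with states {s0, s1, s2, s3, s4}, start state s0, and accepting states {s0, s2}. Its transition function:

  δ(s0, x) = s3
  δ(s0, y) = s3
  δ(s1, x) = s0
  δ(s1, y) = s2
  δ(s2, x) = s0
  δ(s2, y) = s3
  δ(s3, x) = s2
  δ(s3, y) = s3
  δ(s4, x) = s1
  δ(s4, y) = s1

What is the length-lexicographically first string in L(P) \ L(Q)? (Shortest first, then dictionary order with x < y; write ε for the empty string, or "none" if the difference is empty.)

xxxx

The string xxxx is accepted by P but not by Q.
No shorter string lies in the difference, and xxxx is the lexicographically first length-4 string in L(P) \ L(Q).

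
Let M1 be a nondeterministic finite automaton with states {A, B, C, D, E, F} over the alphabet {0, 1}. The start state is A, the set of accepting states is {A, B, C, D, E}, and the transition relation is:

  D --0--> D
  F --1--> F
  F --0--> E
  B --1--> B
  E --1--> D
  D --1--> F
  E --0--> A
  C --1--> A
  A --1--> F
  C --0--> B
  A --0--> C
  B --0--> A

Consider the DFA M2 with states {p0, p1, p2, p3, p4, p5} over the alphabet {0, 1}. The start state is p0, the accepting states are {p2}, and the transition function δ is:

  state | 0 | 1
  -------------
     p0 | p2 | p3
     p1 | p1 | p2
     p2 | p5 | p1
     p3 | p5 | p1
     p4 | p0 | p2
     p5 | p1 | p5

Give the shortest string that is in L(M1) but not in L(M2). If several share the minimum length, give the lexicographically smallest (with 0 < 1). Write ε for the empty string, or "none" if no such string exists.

The empty string ε is accepted by M1 but not by M2.
Since ε is the unique shortest string, it is the required witness.

ε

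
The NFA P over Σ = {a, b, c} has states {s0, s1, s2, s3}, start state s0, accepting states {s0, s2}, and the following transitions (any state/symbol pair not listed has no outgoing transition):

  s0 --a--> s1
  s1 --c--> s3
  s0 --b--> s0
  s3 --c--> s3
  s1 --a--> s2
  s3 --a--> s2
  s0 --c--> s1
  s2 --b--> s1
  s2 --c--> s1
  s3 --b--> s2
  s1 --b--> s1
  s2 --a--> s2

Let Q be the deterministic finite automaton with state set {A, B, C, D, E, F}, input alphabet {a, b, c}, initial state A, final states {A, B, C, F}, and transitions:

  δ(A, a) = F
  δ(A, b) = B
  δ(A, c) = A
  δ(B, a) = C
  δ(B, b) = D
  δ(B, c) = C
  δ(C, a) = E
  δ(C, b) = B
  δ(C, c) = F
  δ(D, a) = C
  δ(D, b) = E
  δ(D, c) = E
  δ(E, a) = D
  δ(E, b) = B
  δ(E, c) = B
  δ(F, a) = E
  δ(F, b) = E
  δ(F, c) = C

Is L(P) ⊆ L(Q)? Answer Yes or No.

The string aa is in L(P) but not in L(Q).
So L(P) ⊄ L(Q).

No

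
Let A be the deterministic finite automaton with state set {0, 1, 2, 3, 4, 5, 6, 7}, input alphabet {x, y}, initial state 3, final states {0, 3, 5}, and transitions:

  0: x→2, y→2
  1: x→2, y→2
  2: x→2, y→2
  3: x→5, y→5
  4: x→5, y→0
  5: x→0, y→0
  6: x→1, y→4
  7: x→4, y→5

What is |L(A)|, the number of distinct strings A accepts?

The useful subgraph on states {0, 3, 5} is acyclic, so L(A) is finite; the longest accepting path visits 3 useful states, giving maximum string length 2.
Counting accepting paths from 3 by length: 1 of length 0, 2 of length 1, 4 of length 2. Total 7.

7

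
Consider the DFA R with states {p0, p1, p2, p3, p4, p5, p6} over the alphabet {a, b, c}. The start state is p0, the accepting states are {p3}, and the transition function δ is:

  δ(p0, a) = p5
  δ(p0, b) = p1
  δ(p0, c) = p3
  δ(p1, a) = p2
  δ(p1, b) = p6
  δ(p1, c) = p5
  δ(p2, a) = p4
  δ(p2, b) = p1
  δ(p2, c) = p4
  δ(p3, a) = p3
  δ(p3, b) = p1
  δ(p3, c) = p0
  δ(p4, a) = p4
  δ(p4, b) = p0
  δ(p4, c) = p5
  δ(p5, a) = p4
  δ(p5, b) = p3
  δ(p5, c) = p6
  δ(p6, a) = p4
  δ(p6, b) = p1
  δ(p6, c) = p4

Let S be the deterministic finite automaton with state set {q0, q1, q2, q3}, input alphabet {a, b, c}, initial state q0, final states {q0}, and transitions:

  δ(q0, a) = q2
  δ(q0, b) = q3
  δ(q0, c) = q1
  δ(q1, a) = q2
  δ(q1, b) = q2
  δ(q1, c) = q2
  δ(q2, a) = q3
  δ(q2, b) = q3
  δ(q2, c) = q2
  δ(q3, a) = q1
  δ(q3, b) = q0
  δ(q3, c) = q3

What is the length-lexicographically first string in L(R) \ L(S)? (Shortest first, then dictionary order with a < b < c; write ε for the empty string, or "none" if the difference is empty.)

The string c is accepted by R but not by S.
No shorter string lies in the difference, and c is the lexicographically first length-1 string in L(R) \ L(S).

c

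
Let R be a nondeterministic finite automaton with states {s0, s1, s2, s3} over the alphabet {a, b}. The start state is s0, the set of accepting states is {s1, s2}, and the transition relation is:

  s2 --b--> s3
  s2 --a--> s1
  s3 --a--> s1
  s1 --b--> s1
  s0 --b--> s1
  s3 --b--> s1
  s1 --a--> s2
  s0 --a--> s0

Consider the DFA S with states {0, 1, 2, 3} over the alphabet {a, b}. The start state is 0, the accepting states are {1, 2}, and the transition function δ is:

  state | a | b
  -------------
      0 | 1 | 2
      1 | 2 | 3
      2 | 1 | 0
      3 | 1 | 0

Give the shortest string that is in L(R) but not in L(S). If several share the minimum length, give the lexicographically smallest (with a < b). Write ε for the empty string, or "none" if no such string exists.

ab

The string ab is accepted by R but not by S.
No shorter string lies in the difference, and ab is the lexicographically first length-2 string in L(R) \ L(S).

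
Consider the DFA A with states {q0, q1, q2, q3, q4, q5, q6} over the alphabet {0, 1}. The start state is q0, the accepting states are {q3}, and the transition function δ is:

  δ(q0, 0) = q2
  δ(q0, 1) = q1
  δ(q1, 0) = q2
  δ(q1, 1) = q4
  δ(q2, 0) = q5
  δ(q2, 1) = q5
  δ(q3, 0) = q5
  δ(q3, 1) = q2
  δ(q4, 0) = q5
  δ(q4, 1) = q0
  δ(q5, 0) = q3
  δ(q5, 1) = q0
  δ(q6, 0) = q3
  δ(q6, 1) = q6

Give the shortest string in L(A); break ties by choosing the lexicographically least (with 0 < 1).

000

A breadth-first search from q0 reaches an accepting state first via the path q0 → q2 → q5 → q3 on input 000.
No string of length < 3 is accepted (BFS exhausts all shorter strings without reaching an accepting state), and 000 is the lexicographically least accepting string of length 3.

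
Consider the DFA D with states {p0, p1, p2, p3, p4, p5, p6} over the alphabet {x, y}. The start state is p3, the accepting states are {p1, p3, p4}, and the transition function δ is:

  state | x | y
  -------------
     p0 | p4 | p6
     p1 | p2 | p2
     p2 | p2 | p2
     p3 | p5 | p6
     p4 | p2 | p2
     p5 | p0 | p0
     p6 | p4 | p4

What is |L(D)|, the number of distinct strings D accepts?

9

The useful subgraph on states {p0, p3, p4, p5, p6} is acyclic, so L(D) is finite; the longest accepting path visits 5 useful states, giving maximum string length 4.
Counting accepting paths from p3 by length: 1 of length 0, 2 of length 2, 2 of length 3, 4 of length 4. Total 9.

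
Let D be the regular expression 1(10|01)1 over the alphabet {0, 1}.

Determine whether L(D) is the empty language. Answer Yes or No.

No

The string 1011 matches the expression, so it belongs to L(D).
Since L(D) contains at least one string, it is not empty.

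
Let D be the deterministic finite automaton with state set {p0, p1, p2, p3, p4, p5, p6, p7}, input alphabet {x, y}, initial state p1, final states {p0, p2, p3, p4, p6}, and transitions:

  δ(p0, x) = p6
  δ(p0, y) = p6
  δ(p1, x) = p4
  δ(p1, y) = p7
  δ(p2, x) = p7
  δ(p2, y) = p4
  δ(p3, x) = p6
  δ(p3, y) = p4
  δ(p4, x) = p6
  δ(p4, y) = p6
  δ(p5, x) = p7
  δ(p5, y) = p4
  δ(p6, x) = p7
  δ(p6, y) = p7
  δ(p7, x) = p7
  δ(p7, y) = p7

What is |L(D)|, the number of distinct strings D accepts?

3

The useful subgraph on states {p1, p4, p6} is acyclic, so L(D) is finite; the longest accepting path visits 3 useful states, giving maximum string length 2.
Counting accepting paths from p1 by length: 1 of length 1, 2 of length 2. Total 3.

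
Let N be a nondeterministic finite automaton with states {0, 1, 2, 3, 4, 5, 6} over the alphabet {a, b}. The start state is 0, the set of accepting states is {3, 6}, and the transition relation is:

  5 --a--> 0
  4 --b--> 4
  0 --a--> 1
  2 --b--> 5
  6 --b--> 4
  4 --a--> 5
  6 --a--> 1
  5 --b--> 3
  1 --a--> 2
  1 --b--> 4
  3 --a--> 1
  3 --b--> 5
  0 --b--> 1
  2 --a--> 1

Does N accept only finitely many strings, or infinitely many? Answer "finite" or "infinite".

State 1 is reachable from the start and can reach an accepting state, and it lies on the cycle 1 → 2 → 1.
Traversing that cycle any number of times yields accepted strings of unbounded length, so the language is infinite.

infinite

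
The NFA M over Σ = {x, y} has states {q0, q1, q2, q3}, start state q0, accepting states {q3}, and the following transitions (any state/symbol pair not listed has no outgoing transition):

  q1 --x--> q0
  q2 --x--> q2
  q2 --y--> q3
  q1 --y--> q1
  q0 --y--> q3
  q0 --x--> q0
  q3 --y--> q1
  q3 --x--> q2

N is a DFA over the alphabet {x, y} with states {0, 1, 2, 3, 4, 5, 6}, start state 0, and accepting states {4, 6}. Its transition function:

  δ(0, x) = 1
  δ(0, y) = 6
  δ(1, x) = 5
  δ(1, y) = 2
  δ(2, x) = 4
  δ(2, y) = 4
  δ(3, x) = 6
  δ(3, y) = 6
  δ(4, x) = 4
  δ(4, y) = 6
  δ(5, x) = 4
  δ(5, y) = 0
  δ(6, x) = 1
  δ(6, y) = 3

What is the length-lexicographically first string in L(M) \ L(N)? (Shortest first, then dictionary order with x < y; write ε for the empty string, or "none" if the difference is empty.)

The string xy is accepted by M but not by N.
No shorter string lies in the difference, and xy is the lexicographically first length-2 string in L(M) \ L(N).

xy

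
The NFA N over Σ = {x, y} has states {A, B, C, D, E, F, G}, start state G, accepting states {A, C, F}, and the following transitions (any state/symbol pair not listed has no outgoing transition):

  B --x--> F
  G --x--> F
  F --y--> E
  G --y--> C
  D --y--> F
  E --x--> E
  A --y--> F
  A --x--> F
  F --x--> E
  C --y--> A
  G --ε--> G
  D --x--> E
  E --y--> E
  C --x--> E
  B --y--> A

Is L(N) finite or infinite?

The useful states (reachable from G and able to reach an accepting state) are {A, C, F, G}.
Restricted to these states the transition graph has no cycle, so every accepting path has bounded length and L is finite.

finite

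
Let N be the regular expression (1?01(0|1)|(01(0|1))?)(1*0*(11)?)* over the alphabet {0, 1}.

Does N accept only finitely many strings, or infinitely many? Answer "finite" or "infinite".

The expression contains a Kleene star applied to a subexpression that matches at least one nonempty string, so it matches strings of unbounded length.
Hence L(N) is infinite.

infinite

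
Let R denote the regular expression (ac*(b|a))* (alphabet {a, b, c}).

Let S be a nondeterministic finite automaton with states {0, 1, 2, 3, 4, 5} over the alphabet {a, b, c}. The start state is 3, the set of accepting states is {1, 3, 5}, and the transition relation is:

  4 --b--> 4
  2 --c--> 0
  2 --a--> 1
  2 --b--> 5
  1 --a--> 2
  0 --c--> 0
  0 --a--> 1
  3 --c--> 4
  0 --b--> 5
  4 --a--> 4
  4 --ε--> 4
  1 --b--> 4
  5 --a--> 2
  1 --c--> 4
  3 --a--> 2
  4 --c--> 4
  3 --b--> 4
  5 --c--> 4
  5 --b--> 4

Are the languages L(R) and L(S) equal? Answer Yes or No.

Yes

Converting the expression R to a DFA (subset construction, then merging equivalent states) gives the minimal DFA with states {r0, r1, r2}, start state r0, accepting states {r0} and transitions r0: a→r1, b→r2, c→r2; r1: a→r0, b→r0, c→r1; r2: a→r2, b→r2, c→r2.
Exploring the product automaton R × S from the start pair (r0, 3), following both machines on each input symbol, reaches 6 state pairs: (r0, 3), (r1, 2), (r2, 4), (r0, 1), (r0, 5), (r1, 0).
R accepts in {r0} and S accepts in {1, 3, 5}. In every reachable pair the two components are either both accepting — (r0, 3), (r0, 1), (r0, 5) — or both non-accepting, so no string is accepted by exactly one of the machines: L(R) \ L(S) and L(S) \ L(R) are both empty.
Hence every string is accepted by R iff it is accepted by S, and the two languages coincide.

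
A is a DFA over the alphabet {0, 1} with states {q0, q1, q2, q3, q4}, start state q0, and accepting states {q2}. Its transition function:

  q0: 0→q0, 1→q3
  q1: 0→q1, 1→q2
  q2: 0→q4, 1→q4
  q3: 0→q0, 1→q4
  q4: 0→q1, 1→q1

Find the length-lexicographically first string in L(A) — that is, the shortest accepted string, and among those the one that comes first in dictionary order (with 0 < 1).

A breadth-first search from q0 reaches an accepting state first via the path q0 → q3 → q4 → q1 → q2 on input 1101.
No string of length < 4 is accepted (BFS exhausts all shorter strings without reaching an accepting state), and 1101 is the lexicographically least accepting string of length 4.

1101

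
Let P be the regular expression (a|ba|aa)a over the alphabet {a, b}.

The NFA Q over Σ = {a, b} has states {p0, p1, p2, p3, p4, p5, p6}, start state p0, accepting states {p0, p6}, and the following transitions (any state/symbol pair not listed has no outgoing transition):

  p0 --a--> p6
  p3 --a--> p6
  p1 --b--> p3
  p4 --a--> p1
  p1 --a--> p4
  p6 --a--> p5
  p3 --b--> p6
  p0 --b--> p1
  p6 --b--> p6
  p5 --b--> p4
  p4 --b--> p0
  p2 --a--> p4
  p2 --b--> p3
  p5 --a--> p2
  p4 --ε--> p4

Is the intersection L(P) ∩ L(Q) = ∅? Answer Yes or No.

Yes

Converting the expression P to a DFA (subset construction, then merging equivalent states) gives the minimal DFA with states {r0, r1, r2, r3, r4, r5, r6}, start state r0, accepting states {r3, r6} and transitions r0: a→r1, b→r2; r1: a→r3, b→r4; r2: a→r5, b→r4; r3: a→r6, b→r4; r4: a→r4, b→r4; r5: a→r6, b→r4; r6: a→r4, b→r4.
Exploring the product automaton P × Q from the start pair (r0, p0), following both machines on each input symbol, reaches 14 state pairs: (r0, p0), (r1, p6), (r2, p1), (r3, p5), (r4, p6), (r5, p4), (r4, p3), (r6, p2), (r4, p4), (r4, p5), (r6, p1), (r4, p0), (r4, p1), (r4, p2).
P accepts in {r3, r6} and Q accepts in {p0, p6}; no reachable pair has both components accepting, so no string drives both machines to acceptance simultaneously and L(P) ∩ L(Q) = ∅.
So no string is accepted by both, and the intersection is empty.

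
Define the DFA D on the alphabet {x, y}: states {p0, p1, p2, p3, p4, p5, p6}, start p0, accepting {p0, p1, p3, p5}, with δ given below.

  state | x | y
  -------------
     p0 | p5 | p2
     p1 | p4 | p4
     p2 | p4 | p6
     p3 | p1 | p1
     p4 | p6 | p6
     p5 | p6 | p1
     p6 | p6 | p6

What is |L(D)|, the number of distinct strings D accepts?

3

The useful subgraph on states {p0, p1, p5} is acyclic, so L(D) is finite; the longest accepting path visits 3 useful states, giving maximum string length 2.
Counting accepting paths from p0 by length: 1 of length 0, 1 of length 1, 1 of length 2. Total 3.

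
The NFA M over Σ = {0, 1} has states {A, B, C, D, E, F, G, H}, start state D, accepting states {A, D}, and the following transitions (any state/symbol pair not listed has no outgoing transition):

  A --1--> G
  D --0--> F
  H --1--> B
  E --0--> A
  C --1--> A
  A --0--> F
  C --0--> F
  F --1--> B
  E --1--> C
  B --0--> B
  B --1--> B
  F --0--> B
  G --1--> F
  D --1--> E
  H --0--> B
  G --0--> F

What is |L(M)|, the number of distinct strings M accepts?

3

The useful subgraph on states {A, C, D, E} is acyclic, so L(M) is finite; the longest accepting path visits 4 useful states, giving maximum string length 3.
Counting accepting paths from D by length: 1 of length 0, 1 of length 2, 1 of length 3. Total 3.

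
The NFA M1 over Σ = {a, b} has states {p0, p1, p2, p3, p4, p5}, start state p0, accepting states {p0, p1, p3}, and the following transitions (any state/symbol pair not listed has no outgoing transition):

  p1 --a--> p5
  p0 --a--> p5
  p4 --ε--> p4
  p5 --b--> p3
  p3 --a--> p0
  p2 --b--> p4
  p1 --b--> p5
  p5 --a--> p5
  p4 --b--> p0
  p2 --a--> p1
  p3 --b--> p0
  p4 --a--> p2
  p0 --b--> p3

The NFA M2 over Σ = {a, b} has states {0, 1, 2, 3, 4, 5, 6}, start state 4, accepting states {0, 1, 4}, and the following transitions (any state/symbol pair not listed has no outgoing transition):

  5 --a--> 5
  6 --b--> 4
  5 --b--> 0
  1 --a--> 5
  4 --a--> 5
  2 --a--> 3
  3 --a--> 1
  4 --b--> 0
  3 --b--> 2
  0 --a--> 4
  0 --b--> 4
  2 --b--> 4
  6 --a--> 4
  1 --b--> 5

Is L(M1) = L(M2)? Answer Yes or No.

Yes

Exploring the product automaton M1 × M2 from the start pair (p0, 4), following both machines on each input symbol, reaches 3 state pairs: (p0, 4), (p5, 5), (p3, 0).
M1 accepts in {p0, p1, p3} and M2 accepts in {0, 1, 4}. In every reachable pair the two components are either both accepting — (p0, 4), (p3, 0) — or both non-accepting, so no string is accepted by exactly one of the machines: L(M1) \ L(M2) and L(M2) \ L(M1) are both empty.
Hence every string is accepted by M1 iff it is accepted by M2, and the two languages coincide.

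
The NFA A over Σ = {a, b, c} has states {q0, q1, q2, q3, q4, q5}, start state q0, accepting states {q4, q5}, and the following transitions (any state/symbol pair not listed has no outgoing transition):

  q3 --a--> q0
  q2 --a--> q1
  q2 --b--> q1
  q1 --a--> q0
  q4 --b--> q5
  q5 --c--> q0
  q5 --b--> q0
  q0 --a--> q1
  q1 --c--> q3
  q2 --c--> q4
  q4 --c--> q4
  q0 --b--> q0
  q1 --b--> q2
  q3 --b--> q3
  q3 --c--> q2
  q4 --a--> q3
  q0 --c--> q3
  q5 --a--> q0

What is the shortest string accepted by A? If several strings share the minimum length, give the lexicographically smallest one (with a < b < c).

A breadth-first search from q0 reaches an accepting state first via the path q0 → q1 → q2 → q4 on input abc.
No string of length < 3 is accepted (BFS exhausts all shorter strings without reaching an accepting state), and abc is the lexicographically least accepting string of length 3.

abc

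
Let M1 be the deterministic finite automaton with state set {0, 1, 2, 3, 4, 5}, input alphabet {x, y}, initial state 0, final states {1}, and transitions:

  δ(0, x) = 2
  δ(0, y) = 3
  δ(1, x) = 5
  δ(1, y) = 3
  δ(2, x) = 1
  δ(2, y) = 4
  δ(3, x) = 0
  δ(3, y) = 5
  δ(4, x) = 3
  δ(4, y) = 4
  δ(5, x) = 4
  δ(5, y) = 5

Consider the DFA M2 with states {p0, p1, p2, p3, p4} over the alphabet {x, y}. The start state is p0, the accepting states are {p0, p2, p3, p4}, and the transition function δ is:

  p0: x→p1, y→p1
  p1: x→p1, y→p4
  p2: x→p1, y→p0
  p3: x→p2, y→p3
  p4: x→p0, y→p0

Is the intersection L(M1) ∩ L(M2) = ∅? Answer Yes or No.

Exploring the product automaton M1 × M2 from the start pair (0, p0), following both machines on each input symbol, reaches 13 state pairs: (0, p0), (2, p1), (3, p1), (1, p1), (4, p4), (0, p1), (5, p4), (5, p1), (3, p4), (3, p0), (4, p0), (5, p0), (4, p1).
M1 accepts in {1} and M2 accepts in {p0, p2, p3, p4}; no reachable pair has both components accepting, so no string drives both machines to acceptance simultaneously and L(M1) ∩ L(M2) = ∅.
So no string is accepted by both, and the intersection is empty.

Yes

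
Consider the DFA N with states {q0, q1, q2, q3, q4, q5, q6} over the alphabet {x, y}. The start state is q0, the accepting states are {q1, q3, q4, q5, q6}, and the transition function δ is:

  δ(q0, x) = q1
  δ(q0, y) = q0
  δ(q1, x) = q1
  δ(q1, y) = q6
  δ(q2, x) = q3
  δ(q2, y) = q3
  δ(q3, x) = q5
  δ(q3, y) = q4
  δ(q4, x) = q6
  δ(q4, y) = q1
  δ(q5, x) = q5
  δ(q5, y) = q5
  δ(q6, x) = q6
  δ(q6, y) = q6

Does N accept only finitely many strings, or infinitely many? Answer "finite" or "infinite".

infinite

State q0 is reachable from the start and can reach an accepting state, and it lies on the cycle q0 → q0.
Traversing that cycle any number of times yields accepted strings of unbounded length, so the language is infinite.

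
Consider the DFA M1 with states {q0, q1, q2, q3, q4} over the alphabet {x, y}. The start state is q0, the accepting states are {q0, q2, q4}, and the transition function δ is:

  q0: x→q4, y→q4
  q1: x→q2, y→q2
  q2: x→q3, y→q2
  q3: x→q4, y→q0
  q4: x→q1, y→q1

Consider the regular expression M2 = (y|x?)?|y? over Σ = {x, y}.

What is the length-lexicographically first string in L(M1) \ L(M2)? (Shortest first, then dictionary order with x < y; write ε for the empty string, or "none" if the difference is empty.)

xxx

The string xxx is accepted by M1 but not by M2.
No shorter string lies in the difference, and xxx is the lexicographically first length-3 string in L(M1) \ L(M2).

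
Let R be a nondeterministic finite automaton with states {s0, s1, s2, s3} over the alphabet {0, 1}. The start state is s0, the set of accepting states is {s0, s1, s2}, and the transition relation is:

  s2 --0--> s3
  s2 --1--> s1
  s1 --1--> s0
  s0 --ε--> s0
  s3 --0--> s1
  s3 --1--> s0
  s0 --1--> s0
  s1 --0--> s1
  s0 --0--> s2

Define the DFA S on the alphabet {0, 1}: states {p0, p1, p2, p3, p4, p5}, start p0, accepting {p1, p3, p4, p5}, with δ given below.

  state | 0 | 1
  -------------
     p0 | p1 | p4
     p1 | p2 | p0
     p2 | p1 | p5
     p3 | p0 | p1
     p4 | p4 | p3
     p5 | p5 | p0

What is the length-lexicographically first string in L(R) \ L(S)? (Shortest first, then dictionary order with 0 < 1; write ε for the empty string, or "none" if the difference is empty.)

ε

The empty string ε is accepted by R but not by S.
Since ε is the unique shortest string, it is the required witness.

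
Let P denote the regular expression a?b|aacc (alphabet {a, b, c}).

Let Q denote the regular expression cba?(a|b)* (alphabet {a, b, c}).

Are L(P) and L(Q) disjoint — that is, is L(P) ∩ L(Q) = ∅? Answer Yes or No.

Yes

Converting the expression P to a DFA (subset construction, then merging equivalent states) gives the minimal DFA with states {p0, p1, p2, p3, p4, p5}, start state p0, accepting states {p2} and transitions p0: a→p1, b→p2, c→p3; p1: a→p4, b→p2, c→p3; p2: a→p3, b→p3, c→p3; p3: a→p3, b→p3, c→p3; p4: a→p3, b→p3, c→p5; p5: a→p3, b→p3, c→p2.
Converting the expression Q to a DFA (subset construction, then merging equivalent states) gives the minimal DFA with states {q0, q1, q2, q3}, start state q0, accepting states {q3} and transitions q0: a→q1, b→q1, c→q2; q1: a→q1, b→q1, c→q1; q2: a→q1, b→q3, c→q1; q3: a→q3, b→q3, c→q1.
Exploring the product automaton P × Q from the start pair (p0, q0), following both machines on each input symbol, reaches 8 state pairs: (p0, q0), (p1, q1), (p2, q1), (p3, q2), (p4, q1), (p3, q1), (p3, q3), (p5, q1).
P accepts in {p2} and Q accepts in {q3}; no reachable pair has both components accepting, so no string drives both machines to acceptance simultaneously and L(P) ∩ L(Q) = ∅.
So no string is accepted by both, and the intersection is empty.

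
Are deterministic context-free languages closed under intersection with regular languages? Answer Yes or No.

Yes

Run the DPDA and a DFA for the regular language in lock-step (product of the two finite controls, one shared stack, the DFA component advancing only on genuine input moves); the result is still deterministic and accepts when both components accept.
So the deterministic context-free languages are closed under intersection with a regular language.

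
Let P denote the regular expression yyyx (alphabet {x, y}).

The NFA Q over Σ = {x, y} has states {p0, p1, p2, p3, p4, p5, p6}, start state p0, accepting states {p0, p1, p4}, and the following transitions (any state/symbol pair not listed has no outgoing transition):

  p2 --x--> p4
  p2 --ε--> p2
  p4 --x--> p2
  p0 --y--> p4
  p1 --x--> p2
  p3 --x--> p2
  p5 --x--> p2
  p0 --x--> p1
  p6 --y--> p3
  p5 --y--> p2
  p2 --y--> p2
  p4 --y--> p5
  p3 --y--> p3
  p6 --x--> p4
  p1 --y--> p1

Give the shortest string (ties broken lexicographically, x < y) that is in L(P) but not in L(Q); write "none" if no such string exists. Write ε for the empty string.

none

Converting the expression P to a DFA (subset construction, then merging equivalent states) gives the minimal DFA with states {r0, r1, r2, r3, r4, r5}, start state r0, accepting states {r5} and transitions r0: x→r1, y→r2; r1: x→r1, y→r1; r2: x→r1, y→r3; r3: x→r1, y→r4; r4: x→r5, y→r1; r5: x→r1, y→r1.
Exploring the product automaton P × Q from the start pair (r0, p0), following both machines on each input symbol, reaches 9 state pairs: (r0, p0), (r1, p1), (r2, p4), (r1, p2), (r3, p5), (r1, p4), (r4, p2), (r1, p5), (r5, p4).
P accepts in {r5} and Q accepts in {p0, p1, p4}. The reachable pairs whose P-component is accepting are (r5, p4); in each of them the Q-component is accepting too, so the product for L(P) \ L(Q) (P-component accepting, Q-component rejecting) has no reachable accepting pair and the difference is empty.
So every string accepted by P is also accepted by Q: L(P) \ L(Q) = ∅ and there is no such string.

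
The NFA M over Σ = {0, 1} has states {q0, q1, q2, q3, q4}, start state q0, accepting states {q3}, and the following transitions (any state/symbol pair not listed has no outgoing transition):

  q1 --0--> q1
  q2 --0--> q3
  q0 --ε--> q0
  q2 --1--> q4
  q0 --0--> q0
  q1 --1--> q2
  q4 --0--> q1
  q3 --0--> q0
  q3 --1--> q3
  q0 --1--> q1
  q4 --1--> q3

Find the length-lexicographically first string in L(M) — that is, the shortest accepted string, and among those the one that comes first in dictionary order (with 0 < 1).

A breadth-first search from q0 reaches an accepting state first via the path q0 → q1 → q2 → q3 on input 110.
No string of length < 3 is accepted (BFS exhausts all shorter strings without reaching an accepting state), and 110 is the lexicographically least accepting string of length 3.

110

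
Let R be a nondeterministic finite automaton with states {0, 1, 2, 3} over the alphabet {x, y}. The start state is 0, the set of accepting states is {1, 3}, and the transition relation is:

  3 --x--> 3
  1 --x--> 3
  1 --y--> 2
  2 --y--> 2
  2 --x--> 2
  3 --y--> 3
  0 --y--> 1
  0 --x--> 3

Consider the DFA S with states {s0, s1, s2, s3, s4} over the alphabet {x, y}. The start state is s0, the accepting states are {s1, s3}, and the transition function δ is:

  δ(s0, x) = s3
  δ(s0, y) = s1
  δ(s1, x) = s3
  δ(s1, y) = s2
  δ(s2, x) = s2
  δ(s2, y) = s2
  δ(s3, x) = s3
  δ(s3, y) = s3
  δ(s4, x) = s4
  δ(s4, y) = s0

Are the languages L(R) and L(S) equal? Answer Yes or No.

Yes

Exploring the product automaton R × S from the start pair (0, s0), following both machines on each input symbol, reaches 4 state pairs: (0, s0), (3, s3), (1, s1), (2, s2).
R accepts in {1, 3} and S accepts in {s1, s3}. In every reachable pair the two components are either both accepting — (3, s3), (1, s1) — or both non-accepting, so no string is accepted by exactly one of the machines: L(R) \ L(S) and L(S) \ L(R) are both empty.
Hence every string is accepted by R iff it is accepted by S, and the two languages coincide.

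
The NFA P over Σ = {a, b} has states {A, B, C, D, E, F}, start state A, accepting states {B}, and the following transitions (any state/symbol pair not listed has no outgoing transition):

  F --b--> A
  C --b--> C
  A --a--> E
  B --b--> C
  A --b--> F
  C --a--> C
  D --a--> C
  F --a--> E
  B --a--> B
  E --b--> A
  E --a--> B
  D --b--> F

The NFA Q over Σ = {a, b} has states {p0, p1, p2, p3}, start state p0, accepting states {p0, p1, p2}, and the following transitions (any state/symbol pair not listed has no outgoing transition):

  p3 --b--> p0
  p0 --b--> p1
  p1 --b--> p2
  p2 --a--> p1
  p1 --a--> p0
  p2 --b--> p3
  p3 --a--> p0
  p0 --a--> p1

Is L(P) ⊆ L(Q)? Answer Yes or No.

Yes

Exploring the product automaton P × Q from the start pair (A, p0), following both machines on each input symbol, reaches 16 state pairs: (A, p0), (E, p1), (F, p1), (B, p0), (A, p2), (E, p0), (B, p1), (C, p1), (F, p3), (A, p1), (C, p2), (C, p0), (F, p2), (C, p3), (A, p3), (F, p0).
P accepts in {B} and Q accepts in {p0, p1, p2}. The reachable pairs whose P-component is accepting are (B, p0), (B, p1); in each of them the Q-component is accepting too, so the product for L(P) \ L(Q) (P-component accepting, Q-component rejecting) has no reachable accepting pair and the difference is empty.
Hence every string in L(P) is also in L(Q).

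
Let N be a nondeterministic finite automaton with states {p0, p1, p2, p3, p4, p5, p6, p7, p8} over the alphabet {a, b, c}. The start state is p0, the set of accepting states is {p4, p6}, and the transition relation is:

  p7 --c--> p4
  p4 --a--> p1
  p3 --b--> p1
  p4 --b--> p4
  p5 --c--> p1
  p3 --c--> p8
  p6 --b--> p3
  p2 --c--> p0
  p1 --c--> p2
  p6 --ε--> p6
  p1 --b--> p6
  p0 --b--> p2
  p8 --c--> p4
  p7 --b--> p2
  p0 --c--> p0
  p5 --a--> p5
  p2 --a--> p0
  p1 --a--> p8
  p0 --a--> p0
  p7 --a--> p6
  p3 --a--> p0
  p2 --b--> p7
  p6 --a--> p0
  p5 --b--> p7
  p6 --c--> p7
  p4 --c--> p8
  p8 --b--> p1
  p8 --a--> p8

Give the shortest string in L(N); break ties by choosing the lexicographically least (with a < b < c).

A breadth-first search from p0 reaches an accepting state first via the path p0 → p2 → p7 → p6 on input bba.
No string of length < 3 is accepted (BFS exhausts all shorter strings without reaching an accepting state), and bba is the lexicographically least accepting string of length 3.

bba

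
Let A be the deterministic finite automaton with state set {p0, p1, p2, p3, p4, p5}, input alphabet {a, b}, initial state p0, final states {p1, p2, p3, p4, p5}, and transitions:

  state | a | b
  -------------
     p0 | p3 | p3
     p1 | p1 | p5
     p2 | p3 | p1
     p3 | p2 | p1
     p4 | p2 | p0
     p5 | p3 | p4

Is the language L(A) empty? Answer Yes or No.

No

The string a is accepted: the run p0 → p3 ends in the accepting state p3.
Since at least one string is accepted, L(A) is not empty.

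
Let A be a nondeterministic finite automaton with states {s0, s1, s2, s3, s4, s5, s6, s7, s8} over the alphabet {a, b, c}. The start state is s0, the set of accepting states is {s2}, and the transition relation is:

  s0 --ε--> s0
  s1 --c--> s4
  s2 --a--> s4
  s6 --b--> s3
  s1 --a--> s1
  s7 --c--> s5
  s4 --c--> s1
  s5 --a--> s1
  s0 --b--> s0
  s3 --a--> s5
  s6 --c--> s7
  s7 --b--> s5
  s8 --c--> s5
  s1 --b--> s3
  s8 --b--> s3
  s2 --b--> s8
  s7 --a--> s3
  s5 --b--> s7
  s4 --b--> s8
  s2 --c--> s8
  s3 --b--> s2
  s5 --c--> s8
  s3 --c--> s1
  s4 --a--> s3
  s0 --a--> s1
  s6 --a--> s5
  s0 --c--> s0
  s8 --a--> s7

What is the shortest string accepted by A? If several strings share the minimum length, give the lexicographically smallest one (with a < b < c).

A breadth-first search from s0 reaches an accepting state first via the path s0 → s1 → s3 → s2 on input abb.
No string of length < 3 is accepted (BFS exhausts all shorter strings without reaching an accepting state), and abb is the lexicographically least accepting string of length 3.

abb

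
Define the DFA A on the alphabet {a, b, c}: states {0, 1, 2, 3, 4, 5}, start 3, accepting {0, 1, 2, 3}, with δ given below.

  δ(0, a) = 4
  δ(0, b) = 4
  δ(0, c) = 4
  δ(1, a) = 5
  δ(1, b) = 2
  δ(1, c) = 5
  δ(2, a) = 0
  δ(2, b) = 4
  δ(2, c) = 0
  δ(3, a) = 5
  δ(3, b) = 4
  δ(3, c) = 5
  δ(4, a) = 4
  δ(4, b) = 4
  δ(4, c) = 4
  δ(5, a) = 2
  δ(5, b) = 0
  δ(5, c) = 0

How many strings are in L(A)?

The useful subgraph on states {0, 2, 3, 5} is acyclic, so L(A) is finite; the longest accepting path visits 4 useful states, giving maximum string length 3.
Counting accepting paths from 3 by length: 1 of length 0, 6 of length 2, 4 of length 3. Total 11.

11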